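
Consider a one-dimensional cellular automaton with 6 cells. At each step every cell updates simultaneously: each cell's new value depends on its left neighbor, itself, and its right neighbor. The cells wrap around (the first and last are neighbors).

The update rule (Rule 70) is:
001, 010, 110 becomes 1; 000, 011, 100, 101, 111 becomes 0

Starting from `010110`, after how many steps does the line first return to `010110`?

110010
010110

2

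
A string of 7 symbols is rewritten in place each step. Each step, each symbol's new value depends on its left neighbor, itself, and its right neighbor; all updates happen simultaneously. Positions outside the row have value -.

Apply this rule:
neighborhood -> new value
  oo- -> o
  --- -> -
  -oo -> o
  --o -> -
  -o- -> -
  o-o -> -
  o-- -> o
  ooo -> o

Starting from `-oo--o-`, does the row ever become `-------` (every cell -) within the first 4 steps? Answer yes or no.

no

step 1: -ooo--o
step 2: -oooo--
step 3: -ooooo-
step 4: -oooooo
step 4 is -oooooo, still not uniform -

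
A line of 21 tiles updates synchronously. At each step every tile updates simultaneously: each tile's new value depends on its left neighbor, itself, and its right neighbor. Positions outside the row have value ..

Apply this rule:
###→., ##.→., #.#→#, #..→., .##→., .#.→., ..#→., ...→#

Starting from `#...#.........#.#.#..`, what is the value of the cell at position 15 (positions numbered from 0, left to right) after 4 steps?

.

..#...#######..#.#..#
#...#...........#....
..#...#########...###
#...#...........#....
position 15 holds .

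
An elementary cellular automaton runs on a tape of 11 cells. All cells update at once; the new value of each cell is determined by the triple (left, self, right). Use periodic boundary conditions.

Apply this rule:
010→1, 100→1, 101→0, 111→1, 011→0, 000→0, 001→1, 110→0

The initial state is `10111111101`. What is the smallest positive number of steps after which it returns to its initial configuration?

00011111000
00101110100
01100100110
10011111001
01101110110
10000100001
01001110010
11110101111
11100100111
11011111011
10001110001
01010101010
11010101011
10010101001
01110101110
10100100101
00111111100
01011111010
11001110011
10110101101
00000100000
00001110000
00010101000
00110101100
01000100010
11101110111
11000100011
10101110101
00100100100
01111111110
10111111101

31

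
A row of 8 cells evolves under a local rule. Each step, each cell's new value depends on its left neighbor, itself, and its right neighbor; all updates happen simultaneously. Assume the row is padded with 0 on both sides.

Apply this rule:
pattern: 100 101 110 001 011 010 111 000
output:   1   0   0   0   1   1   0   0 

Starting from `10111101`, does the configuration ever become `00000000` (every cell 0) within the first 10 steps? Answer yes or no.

no

step 1: 10100001
step 2: 10110001
step 3: 10101001
step 4: 10101101
step 5: 10101001  (repeats step 3; period 2)
step 10: 10101101
step 10 is 10101101, still not uniform 0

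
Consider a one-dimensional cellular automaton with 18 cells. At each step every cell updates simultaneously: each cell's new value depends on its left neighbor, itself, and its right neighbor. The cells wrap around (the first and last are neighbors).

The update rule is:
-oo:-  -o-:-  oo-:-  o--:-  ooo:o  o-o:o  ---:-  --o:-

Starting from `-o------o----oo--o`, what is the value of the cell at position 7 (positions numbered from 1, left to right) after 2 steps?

-

o-----------------
------------------
position 7 holds -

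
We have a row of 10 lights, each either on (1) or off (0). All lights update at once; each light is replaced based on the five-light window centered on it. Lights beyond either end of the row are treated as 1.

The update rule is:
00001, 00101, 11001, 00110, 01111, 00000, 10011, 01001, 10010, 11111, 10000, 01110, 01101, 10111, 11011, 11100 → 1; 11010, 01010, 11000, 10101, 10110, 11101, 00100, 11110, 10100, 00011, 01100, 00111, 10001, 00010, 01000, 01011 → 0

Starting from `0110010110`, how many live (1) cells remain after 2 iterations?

1001110011
1110111101
count of 1: 8

8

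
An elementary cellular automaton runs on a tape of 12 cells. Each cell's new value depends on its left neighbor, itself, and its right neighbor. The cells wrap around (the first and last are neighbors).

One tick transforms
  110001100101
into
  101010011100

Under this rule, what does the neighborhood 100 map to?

1

At position 2 the neighborhood is 100; the next row has 1 there.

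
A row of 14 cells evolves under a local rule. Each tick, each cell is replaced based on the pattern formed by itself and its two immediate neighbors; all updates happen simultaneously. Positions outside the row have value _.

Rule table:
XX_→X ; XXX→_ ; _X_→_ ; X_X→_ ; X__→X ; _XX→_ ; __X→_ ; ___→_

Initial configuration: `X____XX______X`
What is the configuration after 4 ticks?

____X____XX___

tick 1: _X____XX______
tick 2: __X____XX_____
tick 3: ___X____XX____
tick 4: ____X____XX___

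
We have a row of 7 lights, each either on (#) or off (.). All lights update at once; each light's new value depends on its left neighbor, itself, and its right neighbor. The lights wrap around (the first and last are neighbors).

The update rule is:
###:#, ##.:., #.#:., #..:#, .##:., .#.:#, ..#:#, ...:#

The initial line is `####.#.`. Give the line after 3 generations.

.##..#.
#..####
.##.###

.##.###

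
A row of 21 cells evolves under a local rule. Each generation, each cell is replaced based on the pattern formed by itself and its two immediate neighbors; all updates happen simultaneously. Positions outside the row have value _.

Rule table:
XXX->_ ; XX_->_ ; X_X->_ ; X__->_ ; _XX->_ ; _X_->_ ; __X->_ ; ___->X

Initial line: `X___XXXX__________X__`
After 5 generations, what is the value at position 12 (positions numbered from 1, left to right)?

X

generation 1: __X______XXXXXXXX___X
generation 2: X___XXXX__________X__  (repeats generation 0; period 2)
generation 5: __X______XXXXXXXX___X
position 12 holds X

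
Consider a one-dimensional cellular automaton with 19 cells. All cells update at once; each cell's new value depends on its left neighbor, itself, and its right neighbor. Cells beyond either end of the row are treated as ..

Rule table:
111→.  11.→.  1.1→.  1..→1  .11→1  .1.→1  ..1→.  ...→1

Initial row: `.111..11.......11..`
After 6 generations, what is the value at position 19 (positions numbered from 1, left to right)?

.

.1..1.1.111111.1.11
.11.1.1.1......1.1.
.1..1.1.111111.1.11  (repeats generation 1; period 2)
generation 6: .11.1.1.1......1.1.
position 19 holds .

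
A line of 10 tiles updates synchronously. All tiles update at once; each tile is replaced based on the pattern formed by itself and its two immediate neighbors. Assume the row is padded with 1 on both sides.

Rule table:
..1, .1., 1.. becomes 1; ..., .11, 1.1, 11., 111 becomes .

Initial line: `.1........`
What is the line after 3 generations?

1.111..11.

.11......1
...1....1.
1.111..11.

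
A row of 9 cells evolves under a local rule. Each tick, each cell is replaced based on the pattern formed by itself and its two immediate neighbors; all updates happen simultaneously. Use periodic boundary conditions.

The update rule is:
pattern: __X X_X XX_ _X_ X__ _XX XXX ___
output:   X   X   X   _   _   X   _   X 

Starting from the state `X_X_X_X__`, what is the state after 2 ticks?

X_X_X__X_

_X_X_X__X
X_X_X__X_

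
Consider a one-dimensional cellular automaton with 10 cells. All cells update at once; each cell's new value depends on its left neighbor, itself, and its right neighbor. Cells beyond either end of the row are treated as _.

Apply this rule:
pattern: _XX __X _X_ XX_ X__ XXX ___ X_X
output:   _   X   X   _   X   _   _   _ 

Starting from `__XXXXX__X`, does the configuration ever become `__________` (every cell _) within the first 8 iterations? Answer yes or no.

iteration 1: _X_____XXX
iteration 2: XXX___X___
iteration 3: ___X_XXX__
iteration 4: __XX____X_
iteration 5: _X__X__XXX
iteration 6: XXXXXXX___
iteration 7: _______X__
iteration 8: ______XXX_
iteration 8 is ______XXX_, still not uniform _

no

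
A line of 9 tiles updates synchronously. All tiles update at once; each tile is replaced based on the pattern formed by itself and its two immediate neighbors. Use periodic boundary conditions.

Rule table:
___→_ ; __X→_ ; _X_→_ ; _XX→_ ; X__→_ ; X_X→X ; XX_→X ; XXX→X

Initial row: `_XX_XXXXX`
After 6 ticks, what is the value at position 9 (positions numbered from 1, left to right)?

X

X_XX_XXXX
XX_XX_XXX
XXX_XX_XX
XXXX_XX_X
XXXXX_XX_
_XXXXX_XX
position 9 holds X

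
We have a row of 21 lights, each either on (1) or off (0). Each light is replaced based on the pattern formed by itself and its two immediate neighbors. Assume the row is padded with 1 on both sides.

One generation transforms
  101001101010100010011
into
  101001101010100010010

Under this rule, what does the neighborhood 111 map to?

0

At position 20 the neighborhood is 111; the next row has 0 there.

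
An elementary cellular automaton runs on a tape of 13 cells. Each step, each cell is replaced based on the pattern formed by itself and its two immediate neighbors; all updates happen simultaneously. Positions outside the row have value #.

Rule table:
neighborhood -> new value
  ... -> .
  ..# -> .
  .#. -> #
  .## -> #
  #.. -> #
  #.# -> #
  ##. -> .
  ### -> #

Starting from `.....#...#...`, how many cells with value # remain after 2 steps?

#....##..##..
.#...#.#.#.#.
count of #: 5

5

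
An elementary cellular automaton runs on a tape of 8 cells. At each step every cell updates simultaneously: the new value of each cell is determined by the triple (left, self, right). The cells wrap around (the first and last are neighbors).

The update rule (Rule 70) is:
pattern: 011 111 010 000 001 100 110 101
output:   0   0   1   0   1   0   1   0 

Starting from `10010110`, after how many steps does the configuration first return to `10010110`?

10110010
10010110

2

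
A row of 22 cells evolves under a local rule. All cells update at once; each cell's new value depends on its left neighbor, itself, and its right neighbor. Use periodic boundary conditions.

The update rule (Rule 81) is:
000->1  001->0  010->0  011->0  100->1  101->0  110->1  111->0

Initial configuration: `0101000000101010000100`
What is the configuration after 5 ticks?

1111100000011100110000

0000111110000001110011
1110000011111100011001
0011111000000111001100
1000001111110001100111
1111100000011100110000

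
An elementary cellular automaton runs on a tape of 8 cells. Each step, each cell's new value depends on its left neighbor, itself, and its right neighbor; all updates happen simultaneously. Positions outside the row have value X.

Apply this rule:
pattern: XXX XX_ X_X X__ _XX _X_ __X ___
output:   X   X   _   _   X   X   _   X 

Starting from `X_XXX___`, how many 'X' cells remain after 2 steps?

5

step 1: X_XXX_X_
step 2: X_XXX_X_
count of X: 5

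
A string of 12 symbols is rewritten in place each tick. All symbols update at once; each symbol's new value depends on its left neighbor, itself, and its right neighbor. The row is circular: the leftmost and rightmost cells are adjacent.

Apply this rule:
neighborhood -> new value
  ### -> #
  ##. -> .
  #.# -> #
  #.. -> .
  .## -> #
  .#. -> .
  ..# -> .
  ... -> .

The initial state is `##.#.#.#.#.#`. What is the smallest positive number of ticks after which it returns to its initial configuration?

#.#.#.#.#.##
.#.#.#.#.###
#.#.#.#.###.
.#.#.#.###.#
#.#.#.###.#.
.#.#.###.#.#
#.#.###.#.#.
.#.###.#.#.#
#.###.#.#.#.
.###.#.#.#.#
###.#.#.#.#.
##.#.#.#.#.#

12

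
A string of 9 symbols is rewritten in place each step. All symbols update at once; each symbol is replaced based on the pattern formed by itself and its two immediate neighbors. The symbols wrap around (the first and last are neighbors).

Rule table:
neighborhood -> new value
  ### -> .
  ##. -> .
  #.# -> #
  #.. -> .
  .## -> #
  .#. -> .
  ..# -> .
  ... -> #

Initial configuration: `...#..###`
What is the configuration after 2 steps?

.#....#..
...##...#

...##...#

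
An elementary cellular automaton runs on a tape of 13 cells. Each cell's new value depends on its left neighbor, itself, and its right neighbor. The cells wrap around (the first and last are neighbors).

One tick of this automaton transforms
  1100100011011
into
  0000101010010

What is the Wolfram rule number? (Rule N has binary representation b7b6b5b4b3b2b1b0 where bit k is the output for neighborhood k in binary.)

13

position 0: 111 → 0  (bit 7 = 0)
position 1: 110 → 0  (bit 6 = 0)
position 10: 101 → 0  (bit 5 = 0)
position 2: 100 → 0  (bit 4 = 0)
position 8: 011 → 1  (bit 3 = 1)
position 4: 010 → 1  (bit 2 = 1)
position 3: 001 → 0  (bit 1 = 0)
position 6: 000 → 1  (bit 0 = 1)
bits b7..b0 = 00001101 = 13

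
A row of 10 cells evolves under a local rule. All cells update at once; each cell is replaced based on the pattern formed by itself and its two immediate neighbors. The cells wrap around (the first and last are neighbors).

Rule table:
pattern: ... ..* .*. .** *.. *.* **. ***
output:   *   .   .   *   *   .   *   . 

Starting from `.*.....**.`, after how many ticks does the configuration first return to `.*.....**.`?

15

..****.***
*.*..*.*.*
*..*.....*
**..****.*
.**.*..*.*
.**..*....
.***..****
.*.**.*..*
...**..*..
**.***..**
.*.*.**.*.
.....**..*
****.***..
*..*.*.**.
.*.....**.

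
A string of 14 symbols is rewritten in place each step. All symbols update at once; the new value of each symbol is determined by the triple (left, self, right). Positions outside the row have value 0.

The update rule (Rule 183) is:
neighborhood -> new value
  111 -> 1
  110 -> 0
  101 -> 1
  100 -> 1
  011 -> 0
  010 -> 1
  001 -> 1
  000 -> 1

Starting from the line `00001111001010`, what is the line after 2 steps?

11110110111111
01101001011110

01101001011110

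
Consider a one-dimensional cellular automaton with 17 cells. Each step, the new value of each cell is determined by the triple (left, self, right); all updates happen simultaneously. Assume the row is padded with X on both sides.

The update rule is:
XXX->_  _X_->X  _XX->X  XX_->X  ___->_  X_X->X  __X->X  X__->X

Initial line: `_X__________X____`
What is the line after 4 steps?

____XX__XX___XX_X

XXX________XXX__X
__XX______XX_XXXX
XXXXX____XXXXX___
____XX__XX___XX_X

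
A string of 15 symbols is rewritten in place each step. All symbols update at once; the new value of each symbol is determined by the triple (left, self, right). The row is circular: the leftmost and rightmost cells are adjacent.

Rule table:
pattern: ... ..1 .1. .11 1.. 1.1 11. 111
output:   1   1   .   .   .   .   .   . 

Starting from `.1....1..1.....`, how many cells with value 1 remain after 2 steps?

1..111..1..1111
..1....1..1....
count of 1: 3

3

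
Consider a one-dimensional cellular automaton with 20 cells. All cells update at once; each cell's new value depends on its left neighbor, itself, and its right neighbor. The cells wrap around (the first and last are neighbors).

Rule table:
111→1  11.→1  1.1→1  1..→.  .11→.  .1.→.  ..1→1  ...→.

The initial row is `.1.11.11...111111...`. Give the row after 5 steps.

1.1.11.1..1.11111...
.1.1.11..1.1.1111..1
1.1.1.1.1.1.1.111.1.
.1.1.1.1.1.1.1.111.1
1.1.1.1.1.1.1.1.111.

1.1.1.1.1.1.1.1.111.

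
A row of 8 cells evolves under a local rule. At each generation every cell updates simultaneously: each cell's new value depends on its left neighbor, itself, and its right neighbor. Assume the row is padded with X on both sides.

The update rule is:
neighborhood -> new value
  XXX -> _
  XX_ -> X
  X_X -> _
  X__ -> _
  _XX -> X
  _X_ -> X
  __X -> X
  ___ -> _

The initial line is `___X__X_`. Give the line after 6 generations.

__XX_XX_
_XXX_XX_
_X_X_XX_
_X_X_XX_  (fixed point — unchanged through generation 6)

_X_X_XX_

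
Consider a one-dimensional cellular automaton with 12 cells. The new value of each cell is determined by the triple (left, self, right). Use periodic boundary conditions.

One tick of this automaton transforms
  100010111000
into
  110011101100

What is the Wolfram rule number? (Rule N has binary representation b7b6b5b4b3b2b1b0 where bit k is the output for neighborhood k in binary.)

124

position 7: 111 → 0  (bit 7 = 0)
position 8: 110 → 1  (bit 6 = 1)
position 5: 101 → 1  (bit 5 = 1)
position 1: 100 → 1  (bit 4 = 1)
position 6: 011 → 1  (bit 3 = 1)
position 0: 010 → 1  (bit 2 = 1)
position 3: 001 → 0  (bit 1 = 0)
position 2: 000 → 0  (bit 0 = 0)
bits b7..b0 = 01111100 = 124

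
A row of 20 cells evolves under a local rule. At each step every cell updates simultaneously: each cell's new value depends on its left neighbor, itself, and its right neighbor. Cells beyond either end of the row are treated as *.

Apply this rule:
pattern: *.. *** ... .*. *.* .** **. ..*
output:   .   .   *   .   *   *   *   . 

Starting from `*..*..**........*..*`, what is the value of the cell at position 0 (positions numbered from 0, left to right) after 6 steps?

.

*.....**.******....*
*.***.****....*.**.*
***.***..*.**..*****
..***.*...***..*....
..*.**..*.*.*....**.
...***...*.*..**.***
position 0 holds .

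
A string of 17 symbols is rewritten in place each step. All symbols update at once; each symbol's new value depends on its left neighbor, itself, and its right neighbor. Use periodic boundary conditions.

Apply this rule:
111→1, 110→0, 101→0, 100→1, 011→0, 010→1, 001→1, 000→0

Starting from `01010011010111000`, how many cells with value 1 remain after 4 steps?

step 1: 11011100010010100
step 2: 00001010111110111
step 3: 10011010011100010
step 4: 11100011101010110
count of 1: 10

10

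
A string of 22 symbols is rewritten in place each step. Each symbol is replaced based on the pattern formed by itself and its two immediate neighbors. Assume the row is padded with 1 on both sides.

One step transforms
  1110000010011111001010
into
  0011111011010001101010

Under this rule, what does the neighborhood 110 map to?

1

At position 2 the neighborhood is 110; the next row has 1 there.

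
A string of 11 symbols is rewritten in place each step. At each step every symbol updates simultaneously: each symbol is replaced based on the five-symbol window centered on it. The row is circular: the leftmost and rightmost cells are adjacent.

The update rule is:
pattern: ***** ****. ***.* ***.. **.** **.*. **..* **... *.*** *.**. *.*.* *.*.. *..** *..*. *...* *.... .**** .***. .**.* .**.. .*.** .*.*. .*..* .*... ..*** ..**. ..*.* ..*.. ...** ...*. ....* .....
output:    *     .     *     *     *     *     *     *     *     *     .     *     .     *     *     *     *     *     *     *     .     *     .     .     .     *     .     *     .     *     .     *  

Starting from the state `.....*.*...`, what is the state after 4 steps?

***.*.**.**
*.**..*****
*****..***.
***.**..***

***.**..***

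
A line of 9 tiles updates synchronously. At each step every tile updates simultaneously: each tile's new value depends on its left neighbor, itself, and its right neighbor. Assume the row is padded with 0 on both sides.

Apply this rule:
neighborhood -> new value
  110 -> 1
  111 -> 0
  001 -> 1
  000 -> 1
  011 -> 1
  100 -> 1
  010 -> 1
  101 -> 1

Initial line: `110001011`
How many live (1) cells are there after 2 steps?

111111111
100000001
count of 1: 2

2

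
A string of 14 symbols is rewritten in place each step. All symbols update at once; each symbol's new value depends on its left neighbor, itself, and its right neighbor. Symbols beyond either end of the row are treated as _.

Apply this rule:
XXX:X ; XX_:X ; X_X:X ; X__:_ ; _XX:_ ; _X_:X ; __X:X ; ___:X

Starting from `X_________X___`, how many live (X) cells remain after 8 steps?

11

X_XXXXXXXXX_XX
XX_XXXXXXXXX_X
_XX_XXXXXXXXXX
X_XX_XXXXXXXXX
XX_XX_XXXXXXXX
_XX_XX_XXXXXXX
X_XX_XX_XXXXXX
XX_XX_XX_XXXXX
count of X: 11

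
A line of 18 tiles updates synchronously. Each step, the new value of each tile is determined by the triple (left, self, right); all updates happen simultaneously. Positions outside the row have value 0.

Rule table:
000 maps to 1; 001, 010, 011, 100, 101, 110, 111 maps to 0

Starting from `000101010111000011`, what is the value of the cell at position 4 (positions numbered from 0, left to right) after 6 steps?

1

110000000000011000
000111111111000011
110000000000011000  (repeats step 1; period 2)
step 6: 000111111111000011
position 4 holds 1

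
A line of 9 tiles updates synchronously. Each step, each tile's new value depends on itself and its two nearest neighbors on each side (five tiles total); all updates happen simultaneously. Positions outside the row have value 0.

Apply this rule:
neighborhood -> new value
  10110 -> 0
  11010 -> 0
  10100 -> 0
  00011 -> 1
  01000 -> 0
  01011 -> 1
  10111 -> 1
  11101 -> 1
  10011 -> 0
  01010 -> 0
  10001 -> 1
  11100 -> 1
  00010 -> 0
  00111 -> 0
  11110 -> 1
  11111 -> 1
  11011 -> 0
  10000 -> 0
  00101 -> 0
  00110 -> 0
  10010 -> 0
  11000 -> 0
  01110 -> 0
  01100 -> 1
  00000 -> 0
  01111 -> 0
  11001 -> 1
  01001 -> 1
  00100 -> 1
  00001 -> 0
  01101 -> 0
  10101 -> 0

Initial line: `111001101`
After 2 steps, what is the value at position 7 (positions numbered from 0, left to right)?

0

001100000
010100000
position 7 holds 0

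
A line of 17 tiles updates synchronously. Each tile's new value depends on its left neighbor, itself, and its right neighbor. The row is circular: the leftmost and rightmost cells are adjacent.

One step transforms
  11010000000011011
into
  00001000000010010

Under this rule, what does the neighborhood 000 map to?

At position 5 the neighborhood is 000; the next row has 0 there.

0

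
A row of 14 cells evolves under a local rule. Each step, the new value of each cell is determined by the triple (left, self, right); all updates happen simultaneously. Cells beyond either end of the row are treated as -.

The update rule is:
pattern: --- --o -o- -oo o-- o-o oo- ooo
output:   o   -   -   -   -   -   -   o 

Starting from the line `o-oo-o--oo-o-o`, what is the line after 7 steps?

ooo--oooo--ooo

step 1: --------------
step 2: oooooooooooooo
step 3: -oooooooooooo-
step 4: --oooooooooo--
step 5: o--oooooooo--o
step 6: ----oooooo----
step 7: ooo--oooo--ooo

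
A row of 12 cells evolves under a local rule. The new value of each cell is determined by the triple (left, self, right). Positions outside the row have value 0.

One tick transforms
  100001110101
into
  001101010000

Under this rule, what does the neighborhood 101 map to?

0

At position 8 the neighborhood is 101; the next row has 0 there.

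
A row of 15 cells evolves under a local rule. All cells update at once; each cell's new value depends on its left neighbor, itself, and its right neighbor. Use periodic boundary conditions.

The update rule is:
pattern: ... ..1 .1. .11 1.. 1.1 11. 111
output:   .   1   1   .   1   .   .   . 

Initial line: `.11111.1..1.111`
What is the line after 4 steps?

step 1: .......1111....
step 2: ......1....1...
step 3: .....111..111..
step 4: ....1...11...1.

....1...11...1.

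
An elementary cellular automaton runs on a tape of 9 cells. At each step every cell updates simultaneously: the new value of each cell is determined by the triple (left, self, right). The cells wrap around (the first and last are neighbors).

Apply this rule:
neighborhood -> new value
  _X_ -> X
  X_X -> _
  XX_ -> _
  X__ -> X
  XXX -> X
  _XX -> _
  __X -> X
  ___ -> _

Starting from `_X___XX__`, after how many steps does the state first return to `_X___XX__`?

7

step 1: XXX_X__X_
step 2: _X__XXXX_
step 3: XXXX_XX_X
step 4: XXX______
step 5: _X_X____X
step 6: _X_XX__XX
step 7: _X___XX__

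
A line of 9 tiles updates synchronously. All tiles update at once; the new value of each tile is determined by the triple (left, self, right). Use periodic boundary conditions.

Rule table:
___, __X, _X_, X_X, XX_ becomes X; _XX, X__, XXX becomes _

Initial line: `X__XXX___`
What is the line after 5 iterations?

XXXXX___X

iteration 1: X_X__X_XX
iteration 2: XXX_XXX__
iteration 3: __XX__X_X
iteration 4: _X_X_XXXX
iteration 5: XXXXX___X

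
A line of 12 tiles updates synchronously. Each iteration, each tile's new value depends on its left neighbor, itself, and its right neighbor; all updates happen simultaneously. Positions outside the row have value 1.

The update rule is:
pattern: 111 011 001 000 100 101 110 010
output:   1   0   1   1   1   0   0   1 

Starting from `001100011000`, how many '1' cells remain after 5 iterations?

110011100111
101101011011
000001000001
111111111110
111111111100
count of 1: 10

10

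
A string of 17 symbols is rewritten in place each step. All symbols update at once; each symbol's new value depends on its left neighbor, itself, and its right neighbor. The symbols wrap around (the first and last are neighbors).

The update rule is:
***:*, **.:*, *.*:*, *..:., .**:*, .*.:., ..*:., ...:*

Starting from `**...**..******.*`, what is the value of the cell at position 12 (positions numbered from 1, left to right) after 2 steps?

**.*.**..********
***.***..********
position 12 holds *

*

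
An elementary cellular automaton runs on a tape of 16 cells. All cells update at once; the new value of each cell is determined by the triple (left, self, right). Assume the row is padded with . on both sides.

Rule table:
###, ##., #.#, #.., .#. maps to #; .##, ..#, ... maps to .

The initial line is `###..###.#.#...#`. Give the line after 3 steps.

...###..########

.###..#######..#
..###..#######.#
...###..########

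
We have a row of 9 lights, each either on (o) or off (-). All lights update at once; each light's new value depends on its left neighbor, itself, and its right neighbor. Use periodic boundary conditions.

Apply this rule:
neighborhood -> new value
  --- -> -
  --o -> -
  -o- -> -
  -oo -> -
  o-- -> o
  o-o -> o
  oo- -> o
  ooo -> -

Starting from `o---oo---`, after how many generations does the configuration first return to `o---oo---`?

-o---oo--
--o---oo-
---o---oo
o---o---o
oo---o---
-oo---o--
--oo---o-
---oo---o
o---oo---

9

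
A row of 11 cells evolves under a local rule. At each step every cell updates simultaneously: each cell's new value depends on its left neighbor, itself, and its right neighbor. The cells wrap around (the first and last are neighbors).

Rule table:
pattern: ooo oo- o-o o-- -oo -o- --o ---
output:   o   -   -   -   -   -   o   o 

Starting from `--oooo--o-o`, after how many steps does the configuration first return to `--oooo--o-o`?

3

-o-oo--o---
o-----o--oo
--oooo--o-o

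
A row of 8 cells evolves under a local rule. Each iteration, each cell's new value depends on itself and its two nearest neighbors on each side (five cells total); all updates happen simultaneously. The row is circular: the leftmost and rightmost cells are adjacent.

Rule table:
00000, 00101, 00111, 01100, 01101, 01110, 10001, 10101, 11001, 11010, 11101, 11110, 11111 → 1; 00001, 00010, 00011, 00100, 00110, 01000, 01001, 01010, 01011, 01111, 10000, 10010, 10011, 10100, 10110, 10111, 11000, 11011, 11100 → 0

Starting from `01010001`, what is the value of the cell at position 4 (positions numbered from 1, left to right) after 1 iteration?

01000101
position 4 holds 0

0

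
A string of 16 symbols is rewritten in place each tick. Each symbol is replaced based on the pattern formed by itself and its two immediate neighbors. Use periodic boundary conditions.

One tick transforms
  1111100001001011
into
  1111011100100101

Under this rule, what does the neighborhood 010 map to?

0

At position 9 the neighborhood is 010; the next row has 0 there.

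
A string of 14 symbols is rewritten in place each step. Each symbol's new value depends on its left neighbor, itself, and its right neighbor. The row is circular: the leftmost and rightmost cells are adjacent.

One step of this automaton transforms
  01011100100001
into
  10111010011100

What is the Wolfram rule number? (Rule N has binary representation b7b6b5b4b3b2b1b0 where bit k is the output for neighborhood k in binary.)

position 4: 111 → 1  (bit 7 = 1)
position 5: 110 → 0  (bit 6 = 0)
position 0: 101 → 1  (bit 5 = 1)
position 6: 100 → 1  (bit 4 = 1)
position 3: 011 → 1  (bit 3 = 1)
position 1: 010 → 0  (bit 2 = 0)
position 7: 001 → 0  (bit 1 = 0)
position 10: 000 → 1  (bit 0 = 1)
bits b7..b0 = 10111001 = 185

185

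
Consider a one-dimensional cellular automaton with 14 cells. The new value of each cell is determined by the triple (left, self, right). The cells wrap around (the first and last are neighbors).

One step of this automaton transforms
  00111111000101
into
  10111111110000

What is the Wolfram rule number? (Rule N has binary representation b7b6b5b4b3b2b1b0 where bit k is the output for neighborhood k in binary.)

position 3: 111 → 1  (bit 7 = 1)
position 7: 110 → 1  (bit 6 = 1)
position 12: 101 → 0  (bit 5 = 0)
position 0: 100 → 1  (bit 4 = 1)
position 2: 011 → 1  (bit 3 = 1)
position 11: 010 → 0  (bit 2 = 0)
position 1: 001 → 0  (bit 1 = 0)
position 9: 000 → 1  (bit 0 = 1)
bits b7..b0 = 11011001 = 217

217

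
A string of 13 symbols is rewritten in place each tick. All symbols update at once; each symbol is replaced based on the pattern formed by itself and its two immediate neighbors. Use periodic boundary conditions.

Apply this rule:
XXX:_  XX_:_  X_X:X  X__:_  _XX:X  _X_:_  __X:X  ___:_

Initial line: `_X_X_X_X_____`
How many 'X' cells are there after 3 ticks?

4

X_X_X_X______
_X_X_X______X
X_X_X______X_
count of X: 4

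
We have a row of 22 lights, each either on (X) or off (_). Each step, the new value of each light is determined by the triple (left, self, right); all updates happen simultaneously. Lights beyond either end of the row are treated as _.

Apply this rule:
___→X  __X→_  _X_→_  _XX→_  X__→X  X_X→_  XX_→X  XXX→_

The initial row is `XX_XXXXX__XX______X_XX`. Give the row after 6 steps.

step 1: _X_____XX__XXXXXX____X
step 2: __XXXX__XX______XXXX__
step 3: X____XX__XXXXXX____XXX
step 4: _XXX__XX______XXXX___X
step 5: ___XX__XXXXXX____XXX__
step 6: XX__XX______XXXX___XXX

XX__XX______XXXX___XXX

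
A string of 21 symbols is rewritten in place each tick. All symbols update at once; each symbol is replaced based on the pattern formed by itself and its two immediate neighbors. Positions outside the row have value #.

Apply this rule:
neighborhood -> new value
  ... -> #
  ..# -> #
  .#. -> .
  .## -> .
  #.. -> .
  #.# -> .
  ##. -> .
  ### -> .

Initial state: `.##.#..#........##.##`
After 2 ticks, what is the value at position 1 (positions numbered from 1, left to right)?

.

......#..#######.....
.#####..#........####
position 1 holds .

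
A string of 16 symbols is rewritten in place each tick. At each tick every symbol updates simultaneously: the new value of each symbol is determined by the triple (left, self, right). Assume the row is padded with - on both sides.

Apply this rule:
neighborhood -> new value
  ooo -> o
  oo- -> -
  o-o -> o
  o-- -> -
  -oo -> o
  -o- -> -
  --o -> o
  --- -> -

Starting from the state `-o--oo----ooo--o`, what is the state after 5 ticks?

o--oo----ooo--o-
--oo----ooo--o--
-oo----ooo--o---
oo----ooo--o----
o----ooo--o-----

o----ooo--o-----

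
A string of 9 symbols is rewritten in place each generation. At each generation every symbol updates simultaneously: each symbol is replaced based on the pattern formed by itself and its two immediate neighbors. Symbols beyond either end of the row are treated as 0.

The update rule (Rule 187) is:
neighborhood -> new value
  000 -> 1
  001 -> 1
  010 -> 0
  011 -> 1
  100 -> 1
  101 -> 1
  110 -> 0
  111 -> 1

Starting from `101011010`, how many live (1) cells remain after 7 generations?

010110101
101101010
011010101
110101010
101010101
010101010
101010101
count of 1: 5

5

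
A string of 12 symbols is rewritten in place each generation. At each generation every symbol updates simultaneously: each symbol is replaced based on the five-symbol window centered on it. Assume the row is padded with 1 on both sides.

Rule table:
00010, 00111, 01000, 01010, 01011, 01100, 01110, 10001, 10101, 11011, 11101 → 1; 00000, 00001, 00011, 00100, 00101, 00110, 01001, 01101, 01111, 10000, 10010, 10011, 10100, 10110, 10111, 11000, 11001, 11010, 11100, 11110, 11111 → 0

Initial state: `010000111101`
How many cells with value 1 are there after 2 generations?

generation 1: 001000100110
generation 2: 000111000001
count of 1: 4

4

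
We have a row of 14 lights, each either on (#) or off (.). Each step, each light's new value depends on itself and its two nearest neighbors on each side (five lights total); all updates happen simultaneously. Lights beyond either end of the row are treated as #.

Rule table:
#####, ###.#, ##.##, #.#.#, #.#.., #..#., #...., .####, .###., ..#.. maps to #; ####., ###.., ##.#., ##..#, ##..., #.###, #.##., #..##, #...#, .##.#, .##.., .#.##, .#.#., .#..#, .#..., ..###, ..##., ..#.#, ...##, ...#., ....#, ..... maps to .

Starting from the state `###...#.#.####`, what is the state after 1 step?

#.......#..###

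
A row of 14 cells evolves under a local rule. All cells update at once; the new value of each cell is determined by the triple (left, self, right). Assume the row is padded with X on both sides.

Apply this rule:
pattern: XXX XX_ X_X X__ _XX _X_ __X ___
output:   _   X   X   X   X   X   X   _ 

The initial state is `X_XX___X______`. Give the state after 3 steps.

step 1: XXXXX_XXX____X
step 2: ____XXX_XX__XX
step 3: X__XX_XXXXXXX_

X__XX_XXXXXXX_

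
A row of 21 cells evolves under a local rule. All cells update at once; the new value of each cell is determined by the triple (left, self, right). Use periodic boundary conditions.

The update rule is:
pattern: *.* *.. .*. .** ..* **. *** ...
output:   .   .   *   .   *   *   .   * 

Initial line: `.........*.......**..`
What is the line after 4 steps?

.........*......*.*..

**********.******.*.*
.........*......*.*..
**********.******.*.*  (repeats step 1; period 2)
step 4: .........*......*.*..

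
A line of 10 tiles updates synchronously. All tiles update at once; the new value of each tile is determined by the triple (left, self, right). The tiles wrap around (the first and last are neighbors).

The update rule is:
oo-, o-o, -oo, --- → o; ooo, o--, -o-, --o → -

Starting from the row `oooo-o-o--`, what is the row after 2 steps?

o--oo-o---
---ooo--o-

---ooo--o-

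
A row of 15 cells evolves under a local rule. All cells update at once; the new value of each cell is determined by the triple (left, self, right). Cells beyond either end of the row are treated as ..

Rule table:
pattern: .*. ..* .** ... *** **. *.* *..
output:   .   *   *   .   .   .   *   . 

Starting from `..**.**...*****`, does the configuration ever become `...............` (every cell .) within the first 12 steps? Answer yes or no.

.**.**...**....
**.**...**.....
*.**...**......
.**...**.......
**...**........
*...**.........
...**..........
..**...........
.**............
**.............
*..............
...............
all cells are . at step 12

yes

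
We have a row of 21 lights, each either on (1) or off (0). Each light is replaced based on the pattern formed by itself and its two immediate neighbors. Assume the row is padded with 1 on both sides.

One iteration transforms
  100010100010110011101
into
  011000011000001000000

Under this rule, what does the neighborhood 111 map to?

0

At position 17 the neighborhood is 111; the next row has 0 there.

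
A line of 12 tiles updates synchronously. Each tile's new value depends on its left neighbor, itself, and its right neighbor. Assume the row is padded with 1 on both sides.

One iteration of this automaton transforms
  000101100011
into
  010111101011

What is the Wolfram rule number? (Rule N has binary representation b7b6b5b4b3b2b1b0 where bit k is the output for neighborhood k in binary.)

position 11: 111 → 1  (bit 7 = 1)
position 6: 110 → 1  (bit 6 = 1)
position 4: 101 → 1  (bit 5 = 1)
position 0: 100 → 0  (bit 4 = 0)
position 5: 011 → 1  (bit 3 = 1)
position 3: 010 → 1  (bit 2 = 1)
position 2: 001 → 0  (bit 1 = 0)
position 1: 000 → 1  (bit 0 = 1)
bits b7..b0 = 11101101 = 237

237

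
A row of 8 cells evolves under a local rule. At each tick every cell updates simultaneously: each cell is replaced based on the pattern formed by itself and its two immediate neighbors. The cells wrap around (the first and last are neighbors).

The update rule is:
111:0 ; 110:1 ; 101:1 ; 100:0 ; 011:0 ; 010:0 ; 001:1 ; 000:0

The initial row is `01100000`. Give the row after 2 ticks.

01000001

10100000
01000001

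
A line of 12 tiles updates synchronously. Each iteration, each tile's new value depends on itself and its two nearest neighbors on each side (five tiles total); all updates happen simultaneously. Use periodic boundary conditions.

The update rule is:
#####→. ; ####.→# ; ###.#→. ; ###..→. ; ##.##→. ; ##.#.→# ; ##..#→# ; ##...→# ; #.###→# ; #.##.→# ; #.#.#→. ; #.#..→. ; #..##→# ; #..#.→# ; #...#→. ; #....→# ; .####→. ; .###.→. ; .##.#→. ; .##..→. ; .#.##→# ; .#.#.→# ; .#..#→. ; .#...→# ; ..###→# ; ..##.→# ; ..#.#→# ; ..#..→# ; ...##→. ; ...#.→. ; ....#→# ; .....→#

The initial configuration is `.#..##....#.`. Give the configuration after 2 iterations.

iteration 1: ##.##.###.#.
iteration 2: #..#..#..#.#

#..#..#..#.#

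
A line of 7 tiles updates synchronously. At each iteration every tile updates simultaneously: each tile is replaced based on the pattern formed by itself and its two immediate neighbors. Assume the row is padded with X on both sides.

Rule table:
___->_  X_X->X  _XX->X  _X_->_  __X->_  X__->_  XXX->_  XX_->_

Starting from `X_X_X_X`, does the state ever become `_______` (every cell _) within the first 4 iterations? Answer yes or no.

_X_X_XX
X_X_XX_
_X_XX_X
X_XX_XX
iteration 4 is X_XX_XX, still not uniform _

no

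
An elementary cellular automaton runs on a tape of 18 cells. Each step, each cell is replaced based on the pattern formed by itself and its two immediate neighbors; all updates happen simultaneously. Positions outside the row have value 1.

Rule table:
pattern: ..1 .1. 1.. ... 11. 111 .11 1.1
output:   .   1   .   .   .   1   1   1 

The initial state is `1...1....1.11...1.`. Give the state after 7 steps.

....1....111....11
....1....11.....11
....1....1......11
....1....1......11  (fixed point — unchanged through step 7)

....1....1......11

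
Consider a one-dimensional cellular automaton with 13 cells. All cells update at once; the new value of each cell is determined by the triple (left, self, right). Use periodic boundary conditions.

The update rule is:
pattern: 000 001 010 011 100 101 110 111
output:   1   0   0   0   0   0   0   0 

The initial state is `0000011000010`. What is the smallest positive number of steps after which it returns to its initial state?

1111000011000
0000011000010

2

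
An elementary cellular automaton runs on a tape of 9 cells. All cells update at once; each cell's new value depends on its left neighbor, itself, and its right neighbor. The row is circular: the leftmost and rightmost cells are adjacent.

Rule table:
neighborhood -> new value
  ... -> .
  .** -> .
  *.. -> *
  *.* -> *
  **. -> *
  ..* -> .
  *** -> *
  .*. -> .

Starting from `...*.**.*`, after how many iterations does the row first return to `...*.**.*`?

iteration 1: *...*.**.
iteration 2: .*...*.**
iteration 3: *.*...*.*
iteration 4: **.*...*.
iteration 5: .**.*...*
iteration 6: *.**.*...
iteration 7: .*.**.*..
iteration 8: ..*.**.*.
iteration 9: ...*.**.*

9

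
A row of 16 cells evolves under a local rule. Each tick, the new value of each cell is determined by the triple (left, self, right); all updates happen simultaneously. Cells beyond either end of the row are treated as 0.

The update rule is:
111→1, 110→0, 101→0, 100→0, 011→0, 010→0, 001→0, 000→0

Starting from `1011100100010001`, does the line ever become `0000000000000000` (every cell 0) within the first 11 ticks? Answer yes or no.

0001000000000000
0000000000000000
all cells are 0 at tick 2

yes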